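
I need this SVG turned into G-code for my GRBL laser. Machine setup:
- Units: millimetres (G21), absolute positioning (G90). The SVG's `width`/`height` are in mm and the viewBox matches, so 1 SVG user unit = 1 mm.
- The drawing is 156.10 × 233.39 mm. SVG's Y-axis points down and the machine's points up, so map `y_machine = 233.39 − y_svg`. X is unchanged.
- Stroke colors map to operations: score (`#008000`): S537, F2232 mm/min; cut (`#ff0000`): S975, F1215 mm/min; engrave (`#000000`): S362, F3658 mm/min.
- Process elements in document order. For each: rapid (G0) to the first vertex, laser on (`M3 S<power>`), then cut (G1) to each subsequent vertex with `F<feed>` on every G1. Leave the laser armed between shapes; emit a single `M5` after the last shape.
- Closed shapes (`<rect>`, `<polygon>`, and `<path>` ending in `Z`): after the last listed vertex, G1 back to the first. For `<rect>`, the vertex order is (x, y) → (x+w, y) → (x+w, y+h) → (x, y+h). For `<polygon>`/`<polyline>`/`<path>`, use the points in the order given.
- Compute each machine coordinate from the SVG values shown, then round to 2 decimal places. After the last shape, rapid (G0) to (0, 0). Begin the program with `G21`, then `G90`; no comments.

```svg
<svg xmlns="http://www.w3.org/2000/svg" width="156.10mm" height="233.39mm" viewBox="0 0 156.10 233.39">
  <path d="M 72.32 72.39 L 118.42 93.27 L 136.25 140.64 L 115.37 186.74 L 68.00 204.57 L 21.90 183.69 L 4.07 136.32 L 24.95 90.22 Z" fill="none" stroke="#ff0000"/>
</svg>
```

1 u = 1 mm; y_m = 233.39 − y.

[1] `<path>` regular polygon, #ff0000→cut S975 F1215: (72.32,161.00) → (118.42,140.12) → (136.25,92.75) → (115.37,46.65) → (68.00,28.82) → (21.90,49.70) → (4.07,97.07) → (24.95,143.17) → (72.32,161.00) (closed)

G21
G90
G0 X72.32 Y161.00
M3 S975
G1 X118.42 Y140.12 F1215
G1 X136.25 Y92.75 F1215
G1 X115.37 Y46.65 F1215
G1 X68.00 Y28.82 F1215
G1 X21.90 Y49.70 F1215
G1 X4.07 Y97.07 F1215
G1 X24.95 Y143.17 F1215
G1 X72.32 Y161.00 F1215
M5
G0 X0.00 Y0.00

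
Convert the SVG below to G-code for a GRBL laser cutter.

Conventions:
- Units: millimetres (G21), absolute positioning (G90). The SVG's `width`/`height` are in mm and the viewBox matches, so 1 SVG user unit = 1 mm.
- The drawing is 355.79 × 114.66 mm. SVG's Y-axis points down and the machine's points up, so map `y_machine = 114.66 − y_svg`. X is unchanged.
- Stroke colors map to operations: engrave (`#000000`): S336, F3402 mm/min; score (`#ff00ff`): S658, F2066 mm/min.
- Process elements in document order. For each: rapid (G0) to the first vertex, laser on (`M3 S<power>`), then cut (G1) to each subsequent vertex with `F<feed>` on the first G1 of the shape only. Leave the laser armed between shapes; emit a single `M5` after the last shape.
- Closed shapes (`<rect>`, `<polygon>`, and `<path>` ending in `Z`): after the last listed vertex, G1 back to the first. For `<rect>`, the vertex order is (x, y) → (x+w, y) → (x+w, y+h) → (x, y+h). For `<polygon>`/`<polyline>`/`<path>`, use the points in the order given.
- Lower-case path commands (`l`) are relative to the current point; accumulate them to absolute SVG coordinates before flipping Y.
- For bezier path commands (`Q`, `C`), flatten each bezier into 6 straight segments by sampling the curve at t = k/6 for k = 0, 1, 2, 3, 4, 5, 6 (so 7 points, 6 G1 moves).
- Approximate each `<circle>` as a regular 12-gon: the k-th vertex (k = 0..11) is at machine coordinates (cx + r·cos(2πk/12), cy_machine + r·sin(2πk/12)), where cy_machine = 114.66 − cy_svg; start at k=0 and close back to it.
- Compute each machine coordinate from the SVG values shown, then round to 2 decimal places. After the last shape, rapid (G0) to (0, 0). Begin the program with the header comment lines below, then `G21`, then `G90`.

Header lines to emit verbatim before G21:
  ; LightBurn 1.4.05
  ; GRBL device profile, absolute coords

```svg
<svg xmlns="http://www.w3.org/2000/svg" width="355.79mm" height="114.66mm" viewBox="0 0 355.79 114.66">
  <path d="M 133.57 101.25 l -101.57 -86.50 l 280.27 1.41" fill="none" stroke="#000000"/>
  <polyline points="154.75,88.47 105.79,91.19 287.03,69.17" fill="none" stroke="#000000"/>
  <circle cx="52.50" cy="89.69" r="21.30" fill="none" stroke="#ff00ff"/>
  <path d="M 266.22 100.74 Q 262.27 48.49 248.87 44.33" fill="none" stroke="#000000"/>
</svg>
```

Since the viewBox matches the mm dimensions, user units are millimetres directly. The only transform is the Y-flip y_m = 114.66 − y_svg.

Shape 1 is a open polyline drawn with `<path>`. Its stroke #000000 means engrave at S336, F3402. After flipping Y the toolpath is (133.57,13.41) → (32.00,99.91) → (312.27,98.50).

Shape 2 is a open polyline drawn with `<polyline>`. Its stroke #000000 means engrave at S336, F3402. After flipping Y the toolpath is (154.75,26.19) → (105.79,23.47) → (287.03,45.49).

Shape 3 is a circle drawn with `<circle>`. Its stroke #ff00ff means score at S658, F2066. After flipping Y the toolpath is (73.80,24.97) → (70.95,35.62) → (63.15,43.42) → (52.50,46.27) → (41.85,43.42) → (34.05,35.62) → (31.20,24.97) → (34.05,14.32) → (41.85,6.52) → (52.50,3.67) → (63.15,6.52) → (70.95,14.32) → (73.80,24.97), returning to the start.

Shape 4 is a quadratic bezier drawn with `<path>`. Its stroke #000000 means engrave at S336, F3402. After flipping Y the toolpath is (266.22,13.92) → (264.64,30.00) → (262.54,43.41) → (259.91,54.15) → (256.75,62.21) → (253.07,67.61) → (248.87,70.33).

; LightBurn 1.4.05
; GRBL device profile, absolute coords
G21
G90
G0 X133.57 Y13.41
M3 S336
G1 X32.00 Y99.91 F3402
G1 X312.27 Y98.50
G0 X154.75 Y26.19
M3 S336
G1 X105.79 Y23.47 F3402
G1 X287.03 Y45.49
G0 X73.80 Y24.97
M3 S658
G1 X70.95 Y35.62 F2066
G1 X63.15 Y43.42
G1 X52.50 Y46.27
G1 X41.85 Y43.42
G1 X34.05 Y35.62
G1 X31.20 Y24.97
G1 X34.05 Y14.32
G1 X41.85 Y6.52
G1 X52.50 Y3.67
G1 X63.15 Y6.52
G1 X70.95 Y14.32
G1 X73.80 Y24.97
G0 X266.22 Y13.92
M3 S336
G1 X264.64 Y30.00 F3402
G1 X262.54 Y43.41
G1 X259.91 Y54.15
G1 X256.75 Y62.21
G1 X253.07 Y67.61
G1 X248.87 Y70.33
M5
G0 X0.00 Y0.00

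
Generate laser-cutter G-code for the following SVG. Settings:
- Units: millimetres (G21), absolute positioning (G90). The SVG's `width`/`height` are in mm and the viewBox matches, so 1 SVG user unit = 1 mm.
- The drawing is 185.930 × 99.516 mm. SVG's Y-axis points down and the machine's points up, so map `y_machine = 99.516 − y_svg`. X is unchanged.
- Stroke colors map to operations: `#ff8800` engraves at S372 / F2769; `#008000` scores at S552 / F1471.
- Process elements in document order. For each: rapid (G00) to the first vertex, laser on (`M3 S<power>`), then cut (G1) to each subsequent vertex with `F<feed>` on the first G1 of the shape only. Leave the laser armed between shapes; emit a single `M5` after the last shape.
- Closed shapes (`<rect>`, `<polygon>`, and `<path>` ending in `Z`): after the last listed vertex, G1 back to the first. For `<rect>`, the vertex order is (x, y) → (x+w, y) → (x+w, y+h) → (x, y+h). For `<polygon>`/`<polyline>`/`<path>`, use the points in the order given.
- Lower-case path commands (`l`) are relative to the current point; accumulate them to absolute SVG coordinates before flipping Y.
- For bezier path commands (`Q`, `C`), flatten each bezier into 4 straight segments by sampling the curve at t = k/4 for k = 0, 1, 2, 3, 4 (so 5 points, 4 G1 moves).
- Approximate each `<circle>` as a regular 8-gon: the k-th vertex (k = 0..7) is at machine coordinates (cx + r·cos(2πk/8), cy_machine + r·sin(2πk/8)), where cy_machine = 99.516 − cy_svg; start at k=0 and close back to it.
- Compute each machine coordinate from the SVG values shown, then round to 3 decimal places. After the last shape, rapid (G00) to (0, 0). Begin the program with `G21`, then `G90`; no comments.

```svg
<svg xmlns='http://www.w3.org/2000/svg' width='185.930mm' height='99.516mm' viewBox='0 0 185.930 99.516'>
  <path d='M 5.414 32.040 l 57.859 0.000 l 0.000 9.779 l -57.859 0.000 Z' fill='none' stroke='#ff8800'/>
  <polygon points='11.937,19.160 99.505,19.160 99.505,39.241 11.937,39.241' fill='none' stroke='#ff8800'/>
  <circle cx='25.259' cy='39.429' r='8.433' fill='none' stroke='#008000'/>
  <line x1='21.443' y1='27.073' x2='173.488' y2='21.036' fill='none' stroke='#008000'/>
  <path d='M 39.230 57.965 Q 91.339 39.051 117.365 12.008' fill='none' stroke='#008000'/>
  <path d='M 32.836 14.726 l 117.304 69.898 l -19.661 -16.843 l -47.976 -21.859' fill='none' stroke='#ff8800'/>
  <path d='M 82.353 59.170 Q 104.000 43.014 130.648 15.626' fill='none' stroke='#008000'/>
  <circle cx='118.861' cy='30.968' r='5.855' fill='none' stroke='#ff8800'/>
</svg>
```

viewBox `0 0 185.930 99.516` with mm width/height → 1 unit = 1 mm. Flip: y_m = 99.516 − y_svg.

**Shape 1** — `<path>` rectangle, stroke `#ff8800` → engrave (S372, F2769). Machine vertices: (5.414,67.476) → (63.273,67.476) → (63.273,57.697) → (5.414,57.697) → (5.414,67.476). Closed: final G1 returns to the first vertex.

**Shape 2** — `<polygon>` rectangle, stroke `#ff8800` → engrave (S372, F2769). Machine vertices: (11.937,80.356) → (99.505,80.356) → (99.505,60.275) → (11.937,60.275) → (11.937,80.356). Closed: final G1 returns to the first vertex.

**Shape 3** — `<circle>` circle, stroke `#008000` → score (S552, F1471). Machine vertices: (33.692,60.087) → (31.222,66.050) → (25.259,68.520) → (19.296,66.050) → (16.826,60.087) → (19.296,54.124) → (25.259,51.654) → (31.222,54.124) → (33.692,60.087). Closed: final G1 returns to the first vertex.

**Shape 4** — `<line>` line segment, stroke `#008000` → score (S552, F1471). Machine vertices: (21.443,72.443) → (173.488,78.480). Open path.

**Shape 5** — `<path>` quadratic bezier, stroke `#008000` → score (S552, F1471). Control points (SVG): P0=(39.230,57.965), P1=(91.339,39.051), P2=(117.365,12.008); sampled at t=k/4. Machine vertices: (39.230,41.551) → (63.654,51.516) → (84.818,62.497) → (102.722,74.495) → (117.365,87.508). Open path.

**Shape 6** — `<path>` open polyline, stroke `#ff8800` → engrave (S372, F2769). Machine vertices: (32.836,84.790) → (150.140,14.892) → (130.479,31.735) → (82.503,53.594). Open path.

**Shape 7** — `<path>` quadratic bezier, stroke `#008000` → score (S552, F1471). Control points (SVG): P0=(82.353,59.170), P1=(104.000,43.014), P2=(130.648,15.626); sampled at t=k/4. Machine vertices: (82.353,40.346) → (93.489,49.126) → (105.250,59.310) → (117.637,70.898) → (130.648,83.890). Open path.

**Shape 8** — `<circle>` circle, stroke `#ff8800` → engrave (S372, F2769). Machine vertices: (124.716,68.548) → (123.001,72.688) → (118.861,74.403) → (114.721,72.688) → (113.006,68.548) → (114.721,64.408) → (118.861,62.693) → (123.001,64.408) → (124.716,68.548). Closed: final G1 returns to the first vertex.

G21
G90
G00 X5.414 Y67.476
M3 S372
G1 X63.273 Y67.476 F2769
G1 X63.273 Y57.697
G1 X5.414 Y57.697
G1 X5.414 Y67.476
G00 X11.937 Y80.356
M3 S372
G1 X99.505 Y80.356 F2769
G1 X99.505 Y60.275
G1 X11.937 Y60.275
G1 X11.937 Y80.356
G00 X33.692 Y60.087
M3 S552
G1 X31.222 Y66.050 F1471
G1 X25.259 Y68.520
G1 X19.296 Y66.050
G1 X16.826 Y60.087
G1 X19.296 Y54.124
G1 X25.259 Y51.654
G1 X31.222 Y54.124
G1 X33.692 Y60.087
G00 X21.443 Y72.443
M3 S552
G1 X173.488 Y78.480 F1471
G00 X39.230 Y41.551
M3 S552
G1 X63.654 Y51.516 F1471
G1 X84.818 Y62.497
G1 X102.722 Y74.495
G1 X117.365 Y87.508
G00 X32.836 Y84.790
M3 S372
G1 X150.140 Y14.892 F2769
G1 X130.479 Y31.735
G1 X82.503 Y53.594
G00 X82.353 Y40.346
M3 S552
G1 X93.489 Y49.126 F1471
G1 X105.250 Y59.310
G1 X117.637 Y70.898
G1 X130.648 Y83.890
G00 X124.716 Y68.548
M3 S372
G1 X123.001 Y72.688 F2769
G1 X118.861 Y74.403
G1 X114.721 Y72.688
G1 X113.006 Y68.548
G1 X114.721 Y64.408
G1 X118.861 Y62.693
G1 X123.001 Y64.408
G1 X124.716 Y68.548
M5
G00 X0.000 Y0.000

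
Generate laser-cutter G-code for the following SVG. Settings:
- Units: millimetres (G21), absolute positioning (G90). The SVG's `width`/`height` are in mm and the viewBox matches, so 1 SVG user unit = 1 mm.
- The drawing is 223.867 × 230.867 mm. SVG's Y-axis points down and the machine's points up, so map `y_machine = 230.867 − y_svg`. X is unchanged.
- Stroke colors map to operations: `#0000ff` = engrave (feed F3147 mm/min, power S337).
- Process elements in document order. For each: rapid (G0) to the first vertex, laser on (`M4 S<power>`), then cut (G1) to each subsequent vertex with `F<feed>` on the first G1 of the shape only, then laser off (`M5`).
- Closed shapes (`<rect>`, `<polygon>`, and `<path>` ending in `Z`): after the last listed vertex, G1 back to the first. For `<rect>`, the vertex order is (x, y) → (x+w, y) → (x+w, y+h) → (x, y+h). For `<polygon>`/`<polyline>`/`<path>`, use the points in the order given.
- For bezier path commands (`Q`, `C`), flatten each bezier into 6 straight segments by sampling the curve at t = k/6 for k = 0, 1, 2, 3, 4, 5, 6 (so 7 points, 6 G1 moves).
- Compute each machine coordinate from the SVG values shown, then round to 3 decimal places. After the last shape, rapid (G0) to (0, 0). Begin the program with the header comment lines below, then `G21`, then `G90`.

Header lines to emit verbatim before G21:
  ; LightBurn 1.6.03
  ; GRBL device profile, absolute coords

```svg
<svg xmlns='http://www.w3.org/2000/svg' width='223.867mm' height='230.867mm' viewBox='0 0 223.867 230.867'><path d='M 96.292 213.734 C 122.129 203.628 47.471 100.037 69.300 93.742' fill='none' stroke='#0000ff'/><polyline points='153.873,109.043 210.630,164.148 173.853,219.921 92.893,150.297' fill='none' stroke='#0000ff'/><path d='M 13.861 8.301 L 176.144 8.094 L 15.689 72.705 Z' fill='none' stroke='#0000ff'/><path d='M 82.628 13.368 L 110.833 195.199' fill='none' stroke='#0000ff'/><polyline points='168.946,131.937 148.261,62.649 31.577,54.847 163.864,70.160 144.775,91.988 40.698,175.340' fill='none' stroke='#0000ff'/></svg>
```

1 u = 1 mm; y_m = 230.867 − y.

[1] `<path>` cubic bezier, #0000ff→engrave S337 F3147: (96.292,17.133) → (101.748,29.093) → (95.926,51.335) → (84.299,78.558) → (72.338,105.464) → (65.514,126.753) → (69.300,137.125)

[2] `<polyline>` open polyline, #0000ff→engrave S337 F3147: (153.873,121.824) → (210.630,66.719) → (173.853,10.946) → (92.893,80.570)

[3] `<path>` closed polygon, #0000ff→engrave S337 F3147: (13.861,222.566) → (176.144,222.773) → (15.689,158.162) → (13.861,222.566) (closed)

[4] `<path>` line segment, #0000ff→engrave S337 F3147: (82.628,217.499) → (110.833,35.668)

[5] `<polyline>` open polyline, #0000ff→engrave S337 F3147: (168.946,98.930) → (148.261,168.218) → (31.577,176.020) → (163.864,160.707) → (144.775,138.879) → (40.698,55.527)

; LightBurn 1.6.03
; GRBL device profile, absolute coords
G21
G90
G0 X96.292 Y17.133
M4 S337
G1 X101.748 Y29.093 F3147
G1 X95.926 Y51.335
G1 X84.299 Y78.558
G1 X72.338 Y105.464
G1 X65.514 Y126.753
G1 X69.300 Y137.125
M5
G0 X153.873 Y121.824
M4 S337
G1 X210.630 Y66.719 F3147
G1 X173.853 Y10.946
G1 X92.893 Y80.570
M5
G0 X13.861 Y222.566
M4 S337
G1 X176.144 Y222.773 F3147
G1 X15.689 Y158.162
G1 X13.861 Y222.566
M5
G0 X82.628 Y217.499
M4 S337
G1 X110.833 Y35.668 F3147
M5
G0 X168.946 Y98.930
M4 S337
G1 X148.261 Y168.218 F3147
G1 X31.577 Y176.020
G1 X163.864 Y160.707
G1 X144.775 Y138.879
G1 X40.698 Y55.527
M5
G0 X0.000 Y0.000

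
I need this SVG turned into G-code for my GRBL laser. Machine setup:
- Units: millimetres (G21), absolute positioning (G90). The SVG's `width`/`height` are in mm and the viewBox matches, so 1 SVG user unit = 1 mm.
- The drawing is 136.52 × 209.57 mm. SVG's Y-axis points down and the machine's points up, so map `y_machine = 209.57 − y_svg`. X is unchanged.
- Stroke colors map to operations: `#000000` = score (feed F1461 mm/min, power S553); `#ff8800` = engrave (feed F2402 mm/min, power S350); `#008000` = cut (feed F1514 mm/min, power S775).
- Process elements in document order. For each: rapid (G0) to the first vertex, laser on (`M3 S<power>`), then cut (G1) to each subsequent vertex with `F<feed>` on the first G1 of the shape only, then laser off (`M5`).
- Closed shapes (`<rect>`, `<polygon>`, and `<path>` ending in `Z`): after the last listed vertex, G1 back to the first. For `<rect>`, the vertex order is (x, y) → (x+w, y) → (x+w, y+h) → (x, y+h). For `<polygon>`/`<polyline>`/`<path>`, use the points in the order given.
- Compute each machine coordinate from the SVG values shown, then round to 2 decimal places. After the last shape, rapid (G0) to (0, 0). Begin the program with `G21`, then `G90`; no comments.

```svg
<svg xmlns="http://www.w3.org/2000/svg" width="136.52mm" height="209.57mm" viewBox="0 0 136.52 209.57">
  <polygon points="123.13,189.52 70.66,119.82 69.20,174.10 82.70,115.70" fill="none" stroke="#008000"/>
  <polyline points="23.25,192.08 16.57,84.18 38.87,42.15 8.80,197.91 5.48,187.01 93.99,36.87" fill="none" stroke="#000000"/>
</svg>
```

G21
G90
G0 X123.13 Y20.05
M3 S775
G1 X70.66 Y89.75 F1514
G1 X69.20 Y35.47
G1 X82.70 Y93.87
G1 X123.13 Y20.05
M5
G0 X23.25 Y17.49
M3 S553
G1 X16.57 Y125.39 F1461
G1 X38.87 Y167.42
G1 X8.80 Y11.66
G1 X5.48 Y22.56
G1 X93.99 Y172.70
M5
G0 X0.00 Y0.00

1 u = 1 mm; y_m = 209.57 − y.

[1] `<polygon>` closed polygon, #008000→cut S775 F1514: (123.13,20.05) → (70.66,89.75) → (69.20,35.47) → (82.70,93.87) → (123.13,20.05) (closed)

[2] `<polyline>` open polyline, #000000→score S553 F1461: (23.25,17.49) → (16.57,125.39) → (38.87,167.42) → (8.80,11.66) → (5.48,22.56) → (93.99,172.70)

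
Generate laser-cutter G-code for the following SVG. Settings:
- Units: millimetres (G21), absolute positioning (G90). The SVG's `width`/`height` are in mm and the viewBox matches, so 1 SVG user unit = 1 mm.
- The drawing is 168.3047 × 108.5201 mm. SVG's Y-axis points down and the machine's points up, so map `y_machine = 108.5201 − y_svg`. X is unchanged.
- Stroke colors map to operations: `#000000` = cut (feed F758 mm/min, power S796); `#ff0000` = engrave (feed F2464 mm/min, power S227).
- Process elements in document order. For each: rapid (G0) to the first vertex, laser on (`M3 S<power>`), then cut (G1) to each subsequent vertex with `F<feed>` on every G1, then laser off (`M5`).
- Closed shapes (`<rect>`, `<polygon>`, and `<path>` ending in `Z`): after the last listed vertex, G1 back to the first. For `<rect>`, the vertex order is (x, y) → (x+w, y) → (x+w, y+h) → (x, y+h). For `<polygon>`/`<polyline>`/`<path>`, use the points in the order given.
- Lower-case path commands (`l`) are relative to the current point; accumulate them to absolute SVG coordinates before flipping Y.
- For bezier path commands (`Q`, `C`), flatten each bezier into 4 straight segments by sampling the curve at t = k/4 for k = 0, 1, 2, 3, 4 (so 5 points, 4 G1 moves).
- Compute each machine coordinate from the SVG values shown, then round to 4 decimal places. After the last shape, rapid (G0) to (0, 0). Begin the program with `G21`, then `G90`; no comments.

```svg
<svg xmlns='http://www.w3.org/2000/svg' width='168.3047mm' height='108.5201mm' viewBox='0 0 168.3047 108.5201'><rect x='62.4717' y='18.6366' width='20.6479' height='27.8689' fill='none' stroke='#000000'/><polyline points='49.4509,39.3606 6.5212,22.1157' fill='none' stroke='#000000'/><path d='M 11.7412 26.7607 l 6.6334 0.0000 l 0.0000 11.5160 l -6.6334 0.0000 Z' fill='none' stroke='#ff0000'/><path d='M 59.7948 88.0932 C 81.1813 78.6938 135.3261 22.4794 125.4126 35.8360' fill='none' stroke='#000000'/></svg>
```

Since the viewBox matches the mm dimensions, user units are millimetres directly. The only transform is the Y-flip y_m = 108.5201 − y_svg.

Shape 1 is a rectangle drawn with `<rect>`. Its stroke #000000 means cut at S796, F758. After flipping Y the toolpath is (62.4717,89.8835) → (83.1196,89.8835) → (83.1196,62.0146) → (62.4717,62.0146) → (62.4717,89.8835), returning to the start.

Shape 2 is a line segment drawn with `<polyline>`. Its stroke #000000 means cut at S796, F758. After flipping Y the toolpath is (49.4509,69.1595) → (6.5212,86.4044).

Shape 3 is a rectangle drawn with `<path>`. Its stroke #ff0000 means engrave at S227, F2464. After flipping Y the toolpath is (11.7412,81.7594) → (18.3746,81.7594) → (18.3746,70.2434) → (11.7412,70.2434) → (11.7412,81.7594), returning to the start.

Shape 4 is a cubic bezier drawn with `<path>`. Its stroke #000000 means cut at S796, F758. After flipping Y the toolpath is (59.7948,20.4269) → (80.4641,34.4357) → (104.3412,55.0890) → (122.3496,71.4755) → (125.4126,72.6841).

G21
G90
G0 X62.4717 Y89.8835
M3 S796
G1 X83.1196 Y89.8835 F758
G1 X83.1196 Y62.0146 F758
G1 X62.4717 Y62.0146 F758
G1 X62.4717 Y89.8835 F758
M5
G0 X49.4509 Y69.1595
M3 S796
G1 X6.5212 Y86.4044 F758
M5
G0 X11.7412 Y81.7594
M3 S227
G1 X18.3746 Y81.7594 F2464
G1 X18.3746 Y70.2434 F2464
G1 X11.7412 Y70.2434 F2464
G1 X11.7412 Y81.7594 F2464
M5
G0 X59.7948 Y20.4269
M3 S796
G1 X80.4641 Y34.4357 F758
G1 X104.3412 Y55.0890 F758
G1 X122.3496 Y71.4755 F758
G1 X125.4126 Y72.6841 F758
M5
G0 X0.0000 Y0.0000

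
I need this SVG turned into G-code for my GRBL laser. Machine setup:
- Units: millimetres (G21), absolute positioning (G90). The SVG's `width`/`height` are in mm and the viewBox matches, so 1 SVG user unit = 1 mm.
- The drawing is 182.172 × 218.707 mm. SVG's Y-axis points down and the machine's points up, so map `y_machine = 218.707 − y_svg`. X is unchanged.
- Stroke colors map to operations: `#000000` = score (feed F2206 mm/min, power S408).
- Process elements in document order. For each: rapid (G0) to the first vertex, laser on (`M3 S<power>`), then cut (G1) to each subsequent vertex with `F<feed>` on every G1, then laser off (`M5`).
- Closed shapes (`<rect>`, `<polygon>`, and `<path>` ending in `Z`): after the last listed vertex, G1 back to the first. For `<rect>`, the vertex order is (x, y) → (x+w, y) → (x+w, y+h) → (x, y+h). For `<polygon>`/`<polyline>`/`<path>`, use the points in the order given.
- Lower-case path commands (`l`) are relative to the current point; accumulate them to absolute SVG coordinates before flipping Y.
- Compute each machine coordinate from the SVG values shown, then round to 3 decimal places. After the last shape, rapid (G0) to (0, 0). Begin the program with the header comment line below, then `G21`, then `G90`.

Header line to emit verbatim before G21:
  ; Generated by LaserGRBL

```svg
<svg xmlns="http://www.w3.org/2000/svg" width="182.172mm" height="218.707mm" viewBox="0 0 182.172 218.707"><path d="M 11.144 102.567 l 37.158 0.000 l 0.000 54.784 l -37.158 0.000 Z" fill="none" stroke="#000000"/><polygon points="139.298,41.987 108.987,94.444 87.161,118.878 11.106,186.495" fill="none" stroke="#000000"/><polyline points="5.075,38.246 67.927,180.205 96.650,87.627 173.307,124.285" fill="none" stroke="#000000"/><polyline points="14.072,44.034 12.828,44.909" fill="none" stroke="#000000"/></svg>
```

; Generated by LaserGRBL
G21
G90
G0 X11.144 Y116.140
M3 S408
G1 X48.302 Y116.140 F2206
G1 X48.302 Y61.356 F2206
G1 X11.144 Y61.356 F2206
G1 X11.144 Y116.140 F2206
M5
G0 X139.298 Y176.720
M3 S408
G1 X108.987 Y124.263 F2206
G1 X87.161 Y99.829 F2206
G1 X11.106 Y32.212 F2206
G1 X139.298 Y176.720 F2206
M5
G0 X5.075 Y180.461
M3 S408
G1 X67.927 Y38.502 F2206
G1 X96.650 Y131.080 F2206
G1 X173.307 Y94.422 F2206
M5
G0 X14.072 Y174.673
M3 S408
G1 X12.828 Y173.798 F2206
M5
G0 X0.000 Y0.000

Since the viewBox matches the mm dimensions, user units are millimetres directly. The only transform is the Y-flip y_m = 218.707 − y_svg.

Shape 1 is a rectangle drawn with `<path>`. Its stroke #000000 means score at S408, F2206. After flipping Y the toolpath is (11.144,116.140) → (48.302,116.140) → (48.302,61.356) → (11.144,61.356) → (11.144,116.140), returning to the start.

Shape 2 is a closed polygon drawn with `<polygon>`. Its stroke #000000 means score at S408, F2206. After flipping Y the toolpath is (139.298,176.720) → (108.987,124.263) → (87.161,99.829) → (11.106,32.212) → (139.298,176.720), returning to the start.

Shape 3 is a open polyline drawn with `<polyline>`. Its stroke #000000 means score at S408, F2206. After flipping Y the toolpath is (5.075,180.461) → (67.927,38.502) → (96.650,131.080) → (173.307,94.422).

Shape 4 is a line segment drawn with `<polyline>`. Its stroke #000000 means score at S408, F2206. After flipping Y the toolpath is (14.072,174.673) → (12.828,173.798).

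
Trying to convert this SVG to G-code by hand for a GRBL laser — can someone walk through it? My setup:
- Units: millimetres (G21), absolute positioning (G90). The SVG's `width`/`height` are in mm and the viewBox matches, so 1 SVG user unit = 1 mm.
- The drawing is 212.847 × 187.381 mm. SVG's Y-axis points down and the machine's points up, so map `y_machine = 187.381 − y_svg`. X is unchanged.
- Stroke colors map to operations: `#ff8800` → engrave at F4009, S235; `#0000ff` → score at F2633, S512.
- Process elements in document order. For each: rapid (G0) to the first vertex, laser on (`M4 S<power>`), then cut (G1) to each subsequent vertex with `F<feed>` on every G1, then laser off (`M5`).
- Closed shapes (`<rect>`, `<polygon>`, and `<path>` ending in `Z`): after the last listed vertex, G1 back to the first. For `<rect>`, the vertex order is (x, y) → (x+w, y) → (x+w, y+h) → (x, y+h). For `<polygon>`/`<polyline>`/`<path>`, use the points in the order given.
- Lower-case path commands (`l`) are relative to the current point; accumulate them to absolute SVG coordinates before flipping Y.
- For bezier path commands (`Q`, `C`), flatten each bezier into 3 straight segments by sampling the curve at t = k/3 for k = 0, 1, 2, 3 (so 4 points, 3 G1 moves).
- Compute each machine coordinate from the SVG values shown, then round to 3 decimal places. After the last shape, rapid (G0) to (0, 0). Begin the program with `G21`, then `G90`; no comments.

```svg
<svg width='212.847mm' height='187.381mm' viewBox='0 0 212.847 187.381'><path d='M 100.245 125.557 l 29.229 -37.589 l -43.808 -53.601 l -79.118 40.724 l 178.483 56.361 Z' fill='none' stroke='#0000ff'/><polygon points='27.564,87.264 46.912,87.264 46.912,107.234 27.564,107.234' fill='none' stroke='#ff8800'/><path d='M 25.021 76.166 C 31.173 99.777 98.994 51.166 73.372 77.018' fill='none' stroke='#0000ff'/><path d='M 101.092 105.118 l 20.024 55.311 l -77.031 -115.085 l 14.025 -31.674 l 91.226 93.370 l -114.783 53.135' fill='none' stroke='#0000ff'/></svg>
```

G21
G90
G0 X100.245 Y61.824
M4 S512
G1 X129.474 Y99.413 F2633
G1 X85.666 Y153.014 F2633
G1 X6.548 Y112.290 F2633
G1 X185.031 Y55.929 F2633
G1 X100.245 Y61.824 F2633
M5
G0 X27.564 Y100.117
M4 S235
G1 X46.912 Y100.117 F4009
G1 X46.912 Y80.147 F4009
G1 X27.564 Y80.147 F4009
G1 X27.564 Y100.117 F4009
M5
G0 X25.021 Y111.215
M4 S512
G1 X45.984 Y106.245 F2633
G1 X73.591 Y116.827 F2633
G1 X73.372 Y110.363 F2633
M5
G0 X101.092 Y82.263
M4 S512
G1 X121.116 Y26.952 F2633
G1 X44.085 Y142.037 F2633
G1 X58.110 Y173.711 F2633
G1 X149.336 Y80.341 F2633
G1 X34.553 Y27.206 F2633
M5
G0 X0.000 Y0.000

viewBox `0 0 212.847 187.381` with mm width/height → 1 unit = 1 mm. Flip: y_m = 187.381 − y_svg.

**Shape 1** — `<path>` closed polygon, stroke `#0000ff` → score (S512, F2633). Machine vertices: (100.245,61.824) → (129.474,99.413) → (85.666,153.014) → (6.548,112.290) → (185.031,55.929) → (100.245,61.824). Closed: final G1 returns to the first vertex.

**Shape 2** — `<polygon>` rectangle, stroke `#ff8800` → engrave (S235, F4009). Machine vertices: (27.564,100.117) → (46.912,100.117) → (46.912,80.147) → (27.564,80.147) → (27.564,100.117). Closed: final G1 returns to the first vertex.

**Shape 3** — `<path>` cubic bezier, stroke `#0000ff` → score (S512, F2633). Control points (SVG): P0=(25.021,76.166), P1=(31.173,99.777), P2=(98.994,51.166), P3=(73.372,77.018); sampled at t=k/3. Machine vertices: (25.021,111.215) → (45.984,106.245) → (73.591,116.827) → (73.372,110.363). Open path.

**Shape 4** — `<path>` open polyline, stroke `#0000ff` → score (S512, F2633). Machine vertices: (101.092,82.263) → (121.116,26.952) → (44.085,142.037) → (58.110,173.711) → (149.336,80.341) → (34.553,27.206). Open path.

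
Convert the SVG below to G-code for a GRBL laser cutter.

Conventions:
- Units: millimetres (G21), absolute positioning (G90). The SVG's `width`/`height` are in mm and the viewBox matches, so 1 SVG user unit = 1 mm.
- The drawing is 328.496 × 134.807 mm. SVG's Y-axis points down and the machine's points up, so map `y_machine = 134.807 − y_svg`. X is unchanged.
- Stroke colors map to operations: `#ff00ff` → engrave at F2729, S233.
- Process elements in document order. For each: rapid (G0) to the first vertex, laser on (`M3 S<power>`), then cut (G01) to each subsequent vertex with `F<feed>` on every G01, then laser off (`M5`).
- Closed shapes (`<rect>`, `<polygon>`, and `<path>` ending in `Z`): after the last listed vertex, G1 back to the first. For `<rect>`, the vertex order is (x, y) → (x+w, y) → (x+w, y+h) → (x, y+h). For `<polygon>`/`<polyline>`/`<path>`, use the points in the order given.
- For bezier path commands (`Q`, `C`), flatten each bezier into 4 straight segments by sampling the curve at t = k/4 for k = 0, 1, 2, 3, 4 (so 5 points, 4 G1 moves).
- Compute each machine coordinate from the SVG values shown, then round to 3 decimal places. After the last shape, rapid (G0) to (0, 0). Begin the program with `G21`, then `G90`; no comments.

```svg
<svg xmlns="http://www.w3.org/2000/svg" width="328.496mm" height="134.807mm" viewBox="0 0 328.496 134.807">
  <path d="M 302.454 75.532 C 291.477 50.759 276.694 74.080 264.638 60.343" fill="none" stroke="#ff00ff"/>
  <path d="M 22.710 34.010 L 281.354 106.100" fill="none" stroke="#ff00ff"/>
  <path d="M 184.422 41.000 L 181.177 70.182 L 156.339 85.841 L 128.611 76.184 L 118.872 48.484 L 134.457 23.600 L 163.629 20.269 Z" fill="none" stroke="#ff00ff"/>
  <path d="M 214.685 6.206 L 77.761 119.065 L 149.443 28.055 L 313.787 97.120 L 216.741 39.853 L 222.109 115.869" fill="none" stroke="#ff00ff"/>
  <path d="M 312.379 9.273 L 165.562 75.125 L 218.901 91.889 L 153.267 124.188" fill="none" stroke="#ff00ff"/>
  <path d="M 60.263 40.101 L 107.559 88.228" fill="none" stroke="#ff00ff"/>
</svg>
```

1 u = 1 mm; y_m = 134.807 − y.

[1] `<path>` cubic bezier, #ff00ff→engrave S233 F2729: (302.454,59.275) → (293.610,70.168) → (283.951,71.008) → (274.089,69.779) → (264.638,74.464)

[2] `<path>` line segment, #ff00ff→engrave S233 F2729: (22.710,100.797) → (281.354,28.707)

[3] `<path>` regular polygon, #ff00ff→engrave S233 F2729: (184.422,93.807) → (181.177,64.625) → (156.339,48.966) → (128.611,58.623) → (118.872,86.323) → (134.457,111.207) → (163.629,114.538) → (184.422,93.807) (closed)

[4] `<path>` open polyline, #ff00ff→engrave S233 F2729: (214.685,128.601) → (77.761,15.742) → (149.443,106.752) → (313.787,37.687) → (216.741,94.954) → (222.109,18.938)

[5] `<path>` open polyline, #ff00ff→engrave S233 F2729: (312.379,125.534) → (165.562,59.682) → (218.901,42.918) → (153.267,10.619)

[6] `<path>` line segment, #ff00ff→engrave S233 F2729: (60.263,94.706) → (107.559,46.579)

G21
G90
G0 X302.454 Y59.275
M3 S233
G01 X293.610 Y70.168 F2729
G01 X283.951 Y71.008 F2729
G01 X274.089 Y69.779 F2729
G01 X264.638 Y74.464 F2729
M5
G0 X22.710 Y100.797
M3 S233
G01 X281.354 Y28.707 F2729
M5
G0 X184.422 Y93.807
M3 S233
G01 X181.177 Y64.625 F2729
G01 X156.339 Y48.966 F2729
G01 X128.611 Y58.623 F2729
G01 X118.872 Y86.323 F2729
G01 X134.457 Y111.207 F2729
G01 X163.629 Y114.538 F2729
G01 X184.422 Y93.807 F2729
M5
G0 X214.685 Y128.601
M3 S233
G01 X77.761 Y15.742 F2729
G01 X149.443 Y106.752 F2729
G01 X313.787 Y37.687 F2729
G01 X216.741 Y94.954 F2729
G01 X222.109 Y18.938 F2729
M5
G0 X312.379 Y125.534
M3 S233
G01 X165.562 Y59.682 F2729
G01 X218.901 Y42.918 F2729
G01 X153.267 Y10.619 F2729
M5
G0 X60.263 Y94.706
M3 S233
G01 X107.559 Y46.579 F2729
M5
G0 X0.000 Y0.000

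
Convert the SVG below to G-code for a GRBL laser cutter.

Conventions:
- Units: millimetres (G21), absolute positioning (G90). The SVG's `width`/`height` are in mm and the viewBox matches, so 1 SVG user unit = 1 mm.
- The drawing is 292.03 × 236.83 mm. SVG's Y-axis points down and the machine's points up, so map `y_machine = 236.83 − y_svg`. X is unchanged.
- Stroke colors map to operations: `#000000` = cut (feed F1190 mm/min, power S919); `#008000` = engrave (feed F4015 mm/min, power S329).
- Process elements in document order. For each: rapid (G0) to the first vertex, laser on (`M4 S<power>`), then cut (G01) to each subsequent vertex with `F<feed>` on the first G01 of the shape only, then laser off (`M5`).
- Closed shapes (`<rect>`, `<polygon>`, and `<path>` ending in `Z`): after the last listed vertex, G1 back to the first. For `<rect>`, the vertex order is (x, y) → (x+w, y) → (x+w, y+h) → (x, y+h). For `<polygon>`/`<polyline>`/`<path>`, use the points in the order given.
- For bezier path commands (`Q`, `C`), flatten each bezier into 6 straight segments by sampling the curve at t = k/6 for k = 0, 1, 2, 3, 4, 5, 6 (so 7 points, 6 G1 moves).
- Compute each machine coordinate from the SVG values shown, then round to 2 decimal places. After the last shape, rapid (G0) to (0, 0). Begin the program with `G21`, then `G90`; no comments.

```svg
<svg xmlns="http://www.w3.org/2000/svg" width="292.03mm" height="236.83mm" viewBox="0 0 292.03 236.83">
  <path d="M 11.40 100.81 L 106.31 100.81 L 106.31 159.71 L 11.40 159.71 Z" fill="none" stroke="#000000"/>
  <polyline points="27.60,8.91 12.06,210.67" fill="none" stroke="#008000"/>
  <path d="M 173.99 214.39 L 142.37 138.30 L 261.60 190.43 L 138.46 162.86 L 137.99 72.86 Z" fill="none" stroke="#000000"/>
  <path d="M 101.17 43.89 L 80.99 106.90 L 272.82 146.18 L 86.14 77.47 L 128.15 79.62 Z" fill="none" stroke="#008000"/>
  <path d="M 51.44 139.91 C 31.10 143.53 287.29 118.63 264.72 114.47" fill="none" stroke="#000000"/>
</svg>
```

G21
G90
G0 X11.40 Y136.02
M4 S919
G01 X106.31 Y136.02 F1190
G01 X106.31 Y77.12
G01 X11.40 Y77.12
G01 X11.40 Y136.02
M5
G0 X27.60 Y227.92
M4 S329
G01 X12.06 Y26.16 F4015
M5
G0 X173.99 Y22.44
M4 S919
G01 X142.37 Y98.53 F1190
G01 X261.60 Y46.40
G01 X138.46 Y73.97
G01 X137.99 Y163.97
G01 X173.99 Y22.44
M5
G0 X101.17 Y192.94
M4 S329
G01 X80.99 Y129.93 F4015
G01 X272.82 Y90.65
G01 X86.14 Y159.36
G01 X128.15 Y157.21
G01 X101.17 Y192.94
M5
G0 X51.44 Y96.92
M4 S919
G01 X61.74 Y97.26 F1190
G01 X102.71 Y100.98
G01 X158.92 Y106.72
G01 X214.94 Y113.11
G01 X255.35 Y118.78
G01 X264.72 Y122.36
M5
G0 X0.00 Y0.00

viewBox `0 0 292.03 236.83` with mm width/height → 1 unit = 1 mm. Flip: y_m = 236.83 − y_svg.

**Shape 1** — `<path>` rectangle, stroke `#000000` → cut (S919, F1190). Machine vertices: (11.40,136.02) → (106.31,136.02) → (106.31,77.12) → (11.40,77.12) → (11.40,136.02). Closed: final G1 returns to the first vertex.

**Shape 2** — `<polyline>` line segment, stroke `#008000` → engrave (S329, F4015). Machine vertices: (27.60,227.92) → (12.06,26.16). Open path.

**Shape 3** — `<path>` closed polygon, stroke `#000000` → cut (S919, F1190). Machine vertices: (173.99,22.44) → (142.37,98.53) → (261.60,46.40) → (138.46,73.97) → (137.99,163.97) → (173.99,22.44). Closed: final G1 returns to the first vertex.

**Shape 4** — `<path>` closed polygon, stroke `#008000` → engrave (S329, F4015). Machine vertices: (101.17,192.94) → (80.99,129.93) → (272.82,90.65) → (86.14,159.36) → (128.15,157.21) → (101.17,192.94). Closed: final G1 returns to the first vertex.

**Shape 5** — `<path>` cubic bezier, stroke `#000000` → cut (S919, F1190). Control points (SVG): P0=(51.44,139.91), P1=(31.10,143.53), P2=(287.29,118.63), P3=(264.72,114.47); sampled at t=k/6. Machine vertices: (51.44,96.92) → (61.74,97.26) → (102.71,100.98) → (158.92,106.72) → (214.94,113.11) → (255.35,118.78) → (264.72,122.36). Open path.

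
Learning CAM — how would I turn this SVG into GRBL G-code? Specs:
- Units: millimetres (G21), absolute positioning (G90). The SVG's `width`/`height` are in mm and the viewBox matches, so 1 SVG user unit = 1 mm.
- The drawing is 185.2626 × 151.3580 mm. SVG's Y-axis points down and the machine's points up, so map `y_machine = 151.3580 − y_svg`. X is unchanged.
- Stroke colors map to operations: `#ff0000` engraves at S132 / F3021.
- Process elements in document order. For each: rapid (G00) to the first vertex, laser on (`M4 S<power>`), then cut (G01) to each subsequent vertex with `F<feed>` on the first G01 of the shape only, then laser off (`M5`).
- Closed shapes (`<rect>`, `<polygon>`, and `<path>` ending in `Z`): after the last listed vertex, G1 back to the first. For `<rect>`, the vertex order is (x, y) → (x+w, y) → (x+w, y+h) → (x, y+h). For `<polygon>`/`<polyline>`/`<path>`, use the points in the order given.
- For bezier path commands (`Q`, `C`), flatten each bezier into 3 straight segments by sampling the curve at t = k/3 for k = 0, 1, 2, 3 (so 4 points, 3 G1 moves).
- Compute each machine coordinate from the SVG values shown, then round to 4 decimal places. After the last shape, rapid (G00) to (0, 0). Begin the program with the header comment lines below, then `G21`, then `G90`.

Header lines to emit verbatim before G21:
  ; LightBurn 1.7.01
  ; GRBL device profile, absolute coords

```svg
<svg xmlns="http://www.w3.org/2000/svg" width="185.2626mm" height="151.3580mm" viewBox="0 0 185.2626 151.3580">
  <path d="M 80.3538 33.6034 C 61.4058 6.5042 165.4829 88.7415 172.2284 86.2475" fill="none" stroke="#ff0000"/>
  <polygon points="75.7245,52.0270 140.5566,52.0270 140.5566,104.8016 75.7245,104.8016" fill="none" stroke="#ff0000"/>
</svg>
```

; LightBurn 1.7.01
; GRBL device profile, absolute coords
G21
G90
G00 X80.3538 Y117.7546
M4 S132
G01 X94.2528 Y115.5960 F3021
G01 X141.2004 Y83.6726
G01 X172.2284 Y65.1105
M5
G00 X75.7245 Y99.3310
M4 S132
G01 X140.5566 Y99.3310 F3021
G01 X140.5566 Y46.5564
G01 X75.7245 Y46.5564
G01 X75.7245 Y99.3310
M5
G00 X0.0000 Y0.0000

Since the viewBox matches the mm dimensions, user units are millimetres directly. The only transform is the Y-flip y_m = 151.3580 − y_svg.

Shape 1 is a cubic bezier drawn with `<path>`. Its stroke #ff0000 means engrave at S132, F3021. After flipping Y the toolpath is (80.3538,117.7546) → (94.2528,115.5960) → (141.2004,83.6726) → (172.2284,65.1105).

Shape 2 is a rectangle drawn with `<polygon>`. Its stroke #ff0000 means engrave at S132, F3021. After flipping Y the toolpath is (75.7245,99.3310) → (140.5566,99.3310) → (140.5566,46.5564) → (75.7245,46.5564) → (75.7245,99.3310), returning to the start.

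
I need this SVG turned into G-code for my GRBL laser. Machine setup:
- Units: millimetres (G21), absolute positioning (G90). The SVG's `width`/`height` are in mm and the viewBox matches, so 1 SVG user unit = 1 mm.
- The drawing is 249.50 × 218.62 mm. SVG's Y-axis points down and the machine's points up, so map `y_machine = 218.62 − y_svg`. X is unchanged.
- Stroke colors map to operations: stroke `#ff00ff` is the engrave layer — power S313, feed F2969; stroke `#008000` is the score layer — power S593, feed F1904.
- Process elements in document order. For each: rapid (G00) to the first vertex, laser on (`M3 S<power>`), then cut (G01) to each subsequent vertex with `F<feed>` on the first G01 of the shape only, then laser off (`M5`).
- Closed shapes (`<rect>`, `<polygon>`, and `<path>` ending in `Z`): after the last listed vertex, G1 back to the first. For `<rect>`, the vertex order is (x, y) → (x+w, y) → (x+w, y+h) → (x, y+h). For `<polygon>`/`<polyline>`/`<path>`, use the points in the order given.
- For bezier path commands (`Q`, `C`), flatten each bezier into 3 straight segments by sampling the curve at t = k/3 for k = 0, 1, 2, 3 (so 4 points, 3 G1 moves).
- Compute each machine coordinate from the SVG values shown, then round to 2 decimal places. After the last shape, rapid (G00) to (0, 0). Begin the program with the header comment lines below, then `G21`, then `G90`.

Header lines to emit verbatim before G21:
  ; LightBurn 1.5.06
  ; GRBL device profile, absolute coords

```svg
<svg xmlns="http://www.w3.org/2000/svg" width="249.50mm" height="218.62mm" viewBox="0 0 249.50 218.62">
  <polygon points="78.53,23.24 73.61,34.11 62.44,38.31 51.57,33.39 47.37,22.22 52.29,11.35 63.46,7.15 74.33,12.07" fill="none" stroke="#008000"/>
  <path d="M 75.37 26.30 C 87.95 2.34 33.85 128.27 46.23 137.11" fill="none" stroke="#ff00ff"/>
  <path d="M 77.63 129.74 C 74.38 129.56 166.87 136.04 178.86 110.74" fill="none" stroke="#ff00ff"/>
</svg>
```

; LightBurn 1.5.06
; GRBL device profile, absolute coords
G21
G90
G00 X78.53 Y195.38
M3 S593
G01 X73.61 Y184.51 F1904
G01 X62.44 Y180.31
G01 X51.57 Y185.23
G01 X47.37 Y196.40
G01 X52.29 Y207.27
G01 X63.46 Y211.47
G01 X74.33 Y206.55
G01 X78.53 Y195.38
M5
G00 X75.37 Y192.32
M3 S313
G01 X70.66 Y176.20 F2969
G01 X51.08 Y119.49
G01 X46.23 Y81.51
M5
G00 X77.63 Y88.88
M3 S313
G01 X99.77 Y88.26 F2969
G01 X146.56 Y91.75
G01 X178.86 Y107.88
M5
G00 X0.00 Y0.00

Since the viewBox matches the mm dimensions, user units are millimetres directly. The only transform is the Y-flip y_m = 218.62 − y_svg.

Shape 1 is a regular polygon drawn with `<polygon>`. Its stroke #008000 means score at S593, F1904. After flipping Y the toolpath is (78.53,195.38) → (73.61,184.51) → (62.44,180.31) → (51.57,185.23) → (47.37,196.40) → (52.29,207.27) → (63.46,211.47) → (74.33,206.55) → (78.53,195.38), returning to the start.

Shape 2 is a cubic bezier drawn with `<path>`. Its stroke #ff00ff means engrave at S313, F2969. After flipping Y the toolpath is (75.37,192.32) → (70.66,176.20) → (51.08,119.49) → (46.23,81.51).

Shape 3 is a cubic bezier drawn with `<path>`. Its stroke #ff00ff means engrave at S313, F2969. After flipping Y the toolpath is (77.63,88.88) → (99.77,88.26) → (146.56,91.75) → (178.86,107.88).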